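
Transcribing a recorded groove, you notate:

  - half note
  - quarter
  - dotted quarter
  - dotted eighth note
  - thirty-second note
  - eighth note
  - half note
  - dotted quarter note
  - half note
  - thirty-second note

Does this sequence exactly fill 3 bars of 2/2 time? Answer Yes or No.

No

One bar of 2/2 = 32 thirty-second notes, so 3 bars = 96.
Working in thirty-second notes: half note = 16; quarter = 8; dotted quarter = 12; dotted eighth note = 6; thirty-second note = 1; eighth note = 4; half note = 16; dotted quarter note = 12; half note = 16; thirty-second note = 1.
Altogether 16 + 8 + 12 + 6 + 1 + 4 + 16 + 12 + 16 + 1 = 92.
92 falls short of 96, so the answer is No.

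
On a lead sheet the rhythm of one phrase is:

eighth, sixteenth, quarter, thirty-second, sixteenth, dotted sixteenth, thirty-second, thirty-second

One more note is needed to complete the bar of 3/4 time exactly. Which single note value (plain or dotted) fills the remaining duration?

sixteenth note

The bar of 3/4 = 24 thirty-second notes.
Express everything in thirty-second notes: eighth = 4; sixteenth = 2; quarter = 8; thirty-second = 1; sixteenth = 2; dotted sixteenth = 3; thirty-second = 1; thirty-second = 1.
Total: 4 + 2 + 8 + 1 + 2 + 3 + 1 + 1 = 22.
Remaining: 24 − 22 = 2 thirty-second notes, which is a sixteenth note.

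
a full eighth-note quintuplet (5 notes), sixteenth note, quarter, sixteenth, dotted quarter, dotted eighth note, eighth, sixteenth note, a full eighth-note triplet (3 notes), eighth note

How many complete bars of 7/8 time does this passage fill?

2

One bar of 7/8 = 14 sixteenth notes.
Each duration in sixteenth notes: a full eighth-note quintuplet (5 notes) (five quintuplet eighths span one half) = 8; sixteenth note = 1; quarter = 4; sixteenth = 1; dotted quarter = 6; dotted eighth note = 3; eighth = 2; sixteenth note = 1; a full eighth-note triplet (3 notes) (three triplet eighths span one quarter) = 4; eighth note = 2.
Adding: 8 + 1 + 4 + 1 + 6 + 3 + 2 + 1 + 4 + 2 = 32.
32 ÷ 14 = 2 complete bars with 4 left over.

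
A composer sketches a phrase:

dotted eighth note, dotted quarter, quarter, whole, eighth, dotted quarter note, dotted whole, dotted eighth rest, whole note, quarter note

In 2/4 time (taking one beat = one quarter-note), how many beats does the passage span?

21

One quarter-note beat = 4 sixteenth notes.
Convert each value to sixteenth notes: dotted eighth note = 3; dotted quarter = 6; quarter = 4; whole = 16; eighth = 2; dotted quarter note = 6; dotted whole = 24; dotted eighth rest = 3; whole note = 16; quarter note = 4.
Altogether 3 + 6 + 4 + 16 + 2 + 6 + 24 + 3 + 16 + 4 = 84.
84 ÷ 4 = 21 beats.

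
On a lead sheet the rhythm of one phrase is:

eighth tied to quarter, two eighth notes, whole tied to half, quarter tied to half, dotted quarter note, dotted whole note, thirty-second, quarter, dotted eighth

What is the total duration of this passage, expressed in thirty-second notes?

167

Express everything in thirty-second notes: eighth tied to quarter (eighth + quarter) = 12; eighth note = 4; eighth note = 4; whole tied to half (whole + half) = 48; quarter tied to half (quarter + half) = 24; dotted quarter note = 12; dotted whole note = 48; thirty-second = 1; quarter = 8; dotted eighth = 6.
Altogether 12 + 4 + 4 + 48 + 24 + 12 + 48 + 1 + 8 + 6 = 167 thirty-second notes.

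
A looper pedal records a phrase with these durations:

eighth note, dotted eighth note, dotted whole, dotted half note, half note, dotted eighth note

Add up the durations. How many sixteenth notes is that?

52

In sixteenth notes: eighth note = 2; dotted eighth note = 3; dotted whole = 24; dotted half note = 12; half note = 8; dotted eighth note = 3.
Altogether 2 + 3 + 24 + 12 + 8 + 3 = 52 sixteenth notes.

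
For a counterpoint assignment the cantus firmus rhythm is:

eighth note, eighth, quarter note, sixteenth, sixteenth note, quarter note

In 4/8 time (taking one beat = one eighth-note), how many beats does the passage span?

One eighth-note beat = 2 sixteenth notes.
In sixteenth notes: eighth note = 2; eighth = 2; quarter note = 4; sixteenth = 1; sixteenth note = 1; quarter note = 4.
Total: 2 + 2 + 4 + 1 + 1 + 4 = 14.
14 ÷ 2 = 7 beats.

7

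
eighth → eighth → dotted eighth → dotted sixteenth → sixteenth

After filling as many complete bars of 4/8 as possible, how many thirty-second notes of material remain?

3

One bar of 4/8 = 16 thirty-second notes.
Express everything in thirty-second notes: eighth = 4; eighth = 4; dotted eighth = 6; dotted sixteenth = 3; sixteenth = 2.
Sum: 4 + 4 + 6 + 3 + 2 = 19.
19 ÷ 16 = 1 complete bar with 3 thirty-second notes remaining.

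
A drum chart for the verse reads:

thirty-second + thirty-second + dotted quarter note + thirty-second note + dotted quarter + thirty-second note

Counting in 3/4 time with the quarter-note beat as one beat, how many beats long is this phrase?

3.5

One quarter-note beat = 8 thirty-second notes.
In thirty-second notes: thirty-second = 1; thirty-second = 1; dotted quarter note = 12; thirty-second note = 1; dotted quarter = 12; thirty-second note = 1.
Altogether 1 + 1 + 12 + 1 + 12 + 1 = 28.
28 ÷ 8 = 3.5 beats.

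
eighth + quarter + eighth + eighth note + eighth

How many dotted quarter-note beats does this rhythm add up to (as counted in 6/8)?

2

One dotted quarter-note beat = 3 eighth notes.
Working in eighth notes: eighth = 1; quarter = 2; eighth = 1; eighth note = 1; eighth = 1.
Sum: 1 + 2 + 1 + 1 + 1 = 6.
6 ÷ 3 = 2 beats.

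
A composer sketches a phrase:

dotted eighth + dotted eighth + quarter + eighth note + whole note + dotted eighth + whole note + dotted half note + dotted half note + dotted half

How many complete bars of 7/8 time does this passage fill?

One bar of 7/8 = 14 sixteenth notes.
In sixteenth notes: dotted eighth = 3; dotted eighth = 3; quarter = 4; eighth note = 2; whole note = 16; dotted eighth = 3; whole note = 16; dotted half note = 12; dotted half note = 12; dotted half = 12.
Adding: 3 + 3 + 4 + 2 + 16 + 3 + 16 + 12 + 12 + 12 = 83.
83 ÷ 14 = 5 complete bars with 13 left over.

5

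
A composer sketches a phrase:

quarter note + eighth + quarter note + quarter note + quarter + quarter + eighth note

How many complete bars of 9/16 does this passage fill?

One bar of 9/16 = 9 sixteenth notes.
Each duration in sixteenth notes: quarter note = 4; eighth = 2; quarter note = 4; quarter note = 4; quarter = 4; quarter = 4; eighth note = 2.
Sum: 4 + 2 + 4 + 4 + 4 + 4 + 2 = 24.
24 ÷ 9 = 2 complete bars with 6 left over.

2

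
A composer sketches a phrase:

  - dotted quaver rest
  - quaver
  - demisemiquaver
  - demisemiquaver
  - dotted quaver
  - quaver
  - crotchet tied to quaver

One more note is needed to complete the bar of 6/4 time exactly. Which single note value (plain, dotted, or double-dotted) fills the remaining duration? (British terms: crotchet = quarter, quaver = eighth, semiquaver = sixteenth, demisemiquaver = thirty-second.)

double-dotted quarter note

The bar of 6/4 = 48 thirty-second notes.
Working in thirty-second notes: dotted quaver rest = 6; quaver = 4; demisemiquaver = 1; demisemiquaver = 1; dotted quaver = 6; quaver = 4; crotchet tied to quaver (crotchet + quaver) = 12.
Adding: 6 + 4 + 1 + 1 + 6 + 4 + 12 = 34.
Remaining: 48 − 34 = 14 thirty-second notes, which is a double-dotted quarter note.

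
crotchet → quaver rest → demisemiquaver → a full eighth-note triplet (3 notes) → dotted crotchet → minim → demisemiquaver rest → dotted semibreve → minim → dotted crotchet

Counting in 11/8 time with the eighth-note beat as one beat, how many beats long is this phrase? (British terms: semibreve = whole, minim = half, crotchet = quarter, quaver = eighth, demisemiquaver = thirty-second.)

One eighth-note beat = 4 thirty-second notes.
Working in thirty-second notes: crotchet = 8; quaver rest = 4; demisemiquaver = 1; a full eighth-note triplet (3 notes) (three triplet eighths span one quarter) = 8; dotted crotchet = 12; minim = 16; demisemiquaver rest = 1; dotted semibreve = 48; minim = 16; dotted crotchet = 12.
Adding: 8 + 4 + 1 + 8 + 12 + 16 + 1 + 48 + 16 + 12 = 126.
126 ÷ 4 = 31.5 beats.

31.5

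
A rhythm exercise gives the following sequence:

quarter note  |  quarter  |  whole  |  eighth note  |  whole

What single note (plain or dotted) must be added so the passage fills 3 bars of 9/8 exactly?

dotted half note

3 bars of 9/8 = 27 eighth notes.
In eighth notes: quarter note = 2; quarter = 2; whole = 8; eighth note = 1; whole = 8.
Sum: 2 + 2 + 8 + 1 + 8 = 21.
Remaining: 27 − 21 = 6 eighth notes, which is a dotted half note.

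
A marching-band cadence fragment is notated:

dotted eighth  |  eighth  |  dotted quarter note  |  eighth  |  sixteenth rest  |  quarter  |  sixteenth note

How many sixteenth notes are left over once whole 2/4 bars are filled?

One bar of 2/4 = 8 sixteenth notes.
Convert each value to sixteenth notes: dotted eighth = 3; eighth = 2; dotted quarter note = 6; eighth = 2; sixteenth rest = 1; quarter = 4; sixteenth note = 1.
Total: 3 + 2 + 6 + 2 + 1 + 4 + 1 = 19.
19 ÷ 8 = 2 complete bars with 3 sixteenth notes remaining.

3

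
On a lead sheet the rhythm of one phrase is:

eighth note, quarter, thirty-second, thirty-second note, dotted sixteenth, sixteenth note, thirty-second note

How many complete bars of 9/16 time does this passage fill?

One bar of 9/16 = 18 thirty-second notes.
Working in thirty-second notes: eighth note = 4; quarter = 8; thirty-second = 1; thirty-second note = 1; dotted sixteenth = 3; sixteenth note = 2; thirty-second note = 1.
Adding: 4 + 8 + 1 + 1 + 3 + 2 + 1 = 20.
20 ÷ 18 = 1 complete bar with 2 left over.

1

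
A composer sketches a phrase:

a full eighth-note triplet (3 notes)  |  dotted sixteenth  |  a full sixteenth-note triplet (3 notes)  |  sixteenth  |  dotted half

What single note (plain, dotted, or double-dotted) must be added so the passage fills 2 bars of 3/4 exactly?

double-dotted eighth note

2 bars of 3/4 = 48 thirty-second notes.
Express everything in thirty-second notes: a full eighth-note triplet (3 notes) (three triplet eighths span one quarter) = 8; dotted sixteenth = 3; a full sixteenth-note triplet (3 notes) (three triplet sixteenths span one eighth) = 4; sixteenth = 2; dotted half = 24.
Total: 8 + 3 + 4 + 2 + 24 = 41.
Remaining: 48 − 41 = 7 thirty-second notes, which is a double-dotted eighth note.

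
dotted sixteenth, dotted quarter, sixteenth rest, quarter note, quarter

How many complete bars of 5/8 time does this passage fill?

One bar of 5/8 = 20 thirty-second notes.
Convert each value to thirty-second notes: dotted sixteenth = 3; dotted quarter = 12; sixteenth rest = 2; quarter note = 8; quarter = 8.
Adding: 3 + 12 + 2 + 8 + 8 = 33.
33 ÷ 20 = 1 complete bar with 13 left over.

1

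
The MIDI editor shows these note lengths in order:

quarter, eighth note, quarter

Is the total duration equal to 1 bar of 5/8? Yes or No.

Yes

One bar of 5/8 = 5 eighth notes.
Convert each value to eighth notes: quarter = 2; eighth note = 1; quarter = 2.
Total: 2 + 1 + 2 = 5.
5 equals 5, so the answer is Yes.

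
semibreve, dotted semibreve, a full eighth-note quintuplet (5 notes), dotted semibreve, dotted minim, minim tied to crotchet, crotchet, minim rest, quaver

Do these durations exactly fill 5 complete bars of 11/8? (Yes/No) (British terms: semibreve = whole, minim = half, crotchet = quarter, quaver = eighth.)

Yes

One bar of 11/8 = 11 eighth notes, so 5 bars = 55.
Convert each value to eighth notes: semibreve = 8; dotted semibreve = 12; a full eighth-note quintuplet (5 notes) (five quintuplet eighths span one half) = 4; dotted semibreve = 12; dotted minim = 6; minim tied to crotchet (minim + crotchet) = 6; crotchet = 2; minim rest = 4; quaver = 1.
Sum: 8 + 12 + 4 + 12 + 6 + 6 + 2 + 4 + 1 = 55.
55 equals 55, so the answer is Yes.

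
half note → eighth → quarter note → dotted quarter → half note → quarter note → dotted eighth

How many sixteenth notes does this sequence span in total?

Express everything in sixteenth notes: half note = 8; eighth = 2; quarter note = 4; dotted quarter = 6; half note = 8; quarter note = 4; dotted eighth = 3.
Total: 8 + 2 + 4 + 6 + 8 + 4 + 3 = 35 sixteenth notes.

35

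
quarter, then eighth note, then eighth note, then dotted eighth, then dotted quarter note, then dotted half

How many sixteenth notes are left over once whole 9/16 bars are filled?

One bar of 9/16 = 9 sixteenth notes.
Each duration in sixteenth notes: quarter = 4; eighth note = 2; eighth note = 2; dotted eighth = 3; dotted quarter note = 6; dotted half = 12.
Adding: 4 + 2 + 2 + 3 + 6 + 12 = 29.
29 ÷ 9 = 3 complete bars with 2 sixteenth notes remaining.

2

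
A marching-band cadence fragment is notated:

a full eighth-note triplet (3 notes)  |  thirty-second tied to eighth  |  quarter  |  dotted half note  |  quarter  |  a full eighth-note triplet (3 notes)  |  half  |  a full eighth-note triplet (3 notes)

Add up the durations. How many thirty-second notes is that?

85

Express everything in thirty-second notes: a full eighth-note triplet (3 notes) (three triplet eighths span one quarter) = 8; thirty-second tied to eighth (thirty-second + eighth) = 5; quarter = 8; dotted half note = 24; quarter = 8; a full eighth-note triplet (3 notes) (three triplet eighths span one quarter) = 8; half = 16; a full eighth-note triplet (3 notes) (three triplet eighths span one quarter) = 8.
Sum: 8 + 5 + 8 + 24 + 8 + 8 + 16 + 8 = 85 thirty-second notes.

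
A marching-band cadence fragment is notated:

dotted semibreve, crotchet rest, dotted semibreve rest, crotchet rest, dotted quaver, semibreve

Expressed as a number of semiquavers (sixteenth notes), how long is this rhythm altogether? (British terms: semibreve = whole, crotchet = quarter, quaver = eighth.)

75

Working in sixteenth notes: dotted semibreve = 24; crotchet rest = 4; dotted semibreve rest = 24; crotchet rest = 4; dotted quaver = 3; semibreve = 16.
Adding: 24 + 4 + 24 + 4 + 3 + 16 = 75 sixteenth notes.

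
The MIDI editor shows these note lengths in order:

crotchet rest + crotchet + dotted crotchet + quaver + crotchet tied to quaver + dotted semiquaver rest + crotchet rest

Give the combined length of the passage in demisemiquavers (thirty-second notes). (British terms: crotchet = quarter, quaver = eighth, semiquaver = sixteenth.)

55

In thirty-second notes: crotchet rest = 8; crotchet = 8; dotted crotchet = 12; quaver = 4; crotchet tied to quaver (crotchet + quaver) = 12; dotted semiquaver rest = 3; crotchet rest = 8.
Total: 8 + 8 + 12 + 4 + 12 + 3 + 8 = 55 thirty-second notes.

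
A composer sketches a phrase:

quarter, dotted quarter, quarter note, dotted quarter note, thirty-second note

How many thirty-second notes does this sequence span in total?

41

Each duration in thirty-second notes: quarter = 8; dotted quarter = 12; quarter note = 8; dotted quarter note = 12; thirty-second note = 1.
Altogether 8 + 12 + 8 + 12 + 1 = 41 thirty-second notes.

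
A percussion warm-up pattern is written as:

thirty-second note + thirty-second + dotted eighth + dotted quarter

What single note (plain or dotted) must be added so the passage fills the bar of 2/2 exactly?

The bar of 2/2 = 32 thirty-second notes.
Each duration in thirty-second notes: thirty-second note = 1; thirty-second = 1; dotted eighth = 6; dotted quarter = 12.
Total: 1 + 1 + 6 + 12 = 20.
Remaining: 32 − 20 = 12 thirty-second notes, which is a dotted quarter note.

dotted quarter note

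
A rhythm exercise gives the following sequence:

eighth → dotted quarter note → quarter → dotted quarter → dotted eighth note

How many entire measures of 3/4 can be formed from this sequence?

One bar of 3/4 = 12 sixteenth notes.
Each duration in sixteenth notes: eighth = 2; dotted quarter note = 6; quarter = 4; dotted quarter = 6; dotted eighth note = 3.
Sum: 2 + 6 + 4 + 6 + 3 = 21.
21 ÷ 12 = 1 complete bar with 9 left over.

1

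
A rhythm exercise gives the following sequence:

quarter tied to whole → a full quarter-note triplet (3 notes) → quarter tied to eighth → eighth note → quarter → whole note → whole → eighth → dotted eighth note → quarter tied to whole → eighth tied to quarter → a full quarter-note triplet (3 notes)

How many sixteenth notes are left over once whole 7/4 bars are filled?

One bar of 7/4 = 28 sixteenth notes.
Convert each value to sixteenth notes: quarter tied to whole (quarter + whole) = 20; a full quarter-note triplet (3 notes) (three triplet quarters span one half) = 8; quarter tied to eighth (quarter + eighth) = 6; eighth note = 2; quarter = 4; whole note = 16; whole = 16; eighth = 2; dotted eighth note = 3; quarter tied to whole (quarter + whole) = 20; eighth tied to quarter (eighth + quarter) = 6; a full quarter-note triplet (3 notes) (three triplet quarters span one half) = 8.
Adding: 20 + 8 + 6 + 2 + 4 + 16 + 16 + 2 + 3 + 20 + 6 + 8 = 111.
111 ÷ 28 = 3 complete bars with 27 sixteenth notes remaining.

27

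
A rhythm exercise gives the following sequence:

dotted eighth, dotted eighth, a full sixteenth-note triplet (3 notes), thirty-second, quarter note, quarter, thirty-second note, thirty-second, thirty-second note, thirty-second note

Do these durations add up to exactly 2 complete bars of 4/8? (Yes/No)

One bar of 4/8 = 16 thirty-second notes, so 2 bars = 32.
Express everything in thirty-second notes: dotted eighth = 6; dotted eighth = 6; a full sixteenth-note triplet (3 notes) (three triplet sixteenths span one eighth) = 4; thirty-second = 1; quarter note = 8; quarter = 8; thirty-second note = 1; thirty-second = 1; thirty-second note = 1; thirty-second note = 1.
Altogether 6 + 6 + 4 + 1 + 8 + 8 + 1 + 1 + 1 + 1 = 37.
37 exceeds 32, so the answer is No.

No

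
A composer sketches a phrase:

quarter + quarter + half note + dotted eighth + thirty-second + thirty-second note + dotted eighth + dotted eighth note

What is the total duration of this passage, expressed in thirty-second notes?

52

Each duration in thirty-second notes: quarter = 8; quarter = 8; half note = 16; dotted eighth = 6; thirty-second = 1; thirty-second note = 1; dotted eighth = 6; dotted eighth note = 6.
Adding: 8 + 8 + 16 + 6 + 1 + 1 + 6 + 6 = 52 thirty-second notes.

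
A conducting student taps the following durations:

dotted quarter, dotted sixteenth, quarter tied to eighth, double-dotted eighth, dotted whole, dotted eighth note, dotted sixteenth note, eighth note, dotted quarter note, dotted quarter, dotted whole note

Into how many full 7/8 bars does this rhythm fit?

5

One bar of 7/8 = 28 thirty-second notes.
In thirty-second notes: dotted quarter = 12; dotted sixteenth = 3; quarter tied to eighth (quarter + eighth) = 12; double-dotted eighth = 7; dotted whole = 48; dotted eighth note = 6; dotted sixteenth note = 3; eighth note = 4; dotted quarter note = 12; dotted quarter = 12; dotted whole note = 48.
Sum: 12 + 3 + 12 + 7 + 48 + 6 + 3 + 4 + 12 + 12 + 48 = 167.
167 ÷ 28 = 5 complete bars with 27 left over.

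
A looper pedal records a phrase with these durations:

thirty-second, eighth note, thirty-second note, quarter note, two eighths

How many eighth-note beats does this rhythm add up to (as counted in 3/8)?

5.5

One eighth-note beat = 4 thirty-second notes.
Convert each value to thirty-second notes: thirty-second = 1; eighth note = 4; thirty-second note = 1; quarter note = 8; eighth = 4; eighth = 4.
Total: 1 + 4 + 1 + 8 + 4 + 4 = 22.
22 ÷ 4 = 5.5 beats.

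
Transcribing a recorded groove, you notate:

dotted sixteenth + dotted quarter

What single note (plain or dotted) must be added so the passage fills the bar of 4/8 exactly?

The bar of 4/8 = 16 thirty-second notes.
In thirty-second notes: dotted sixteenth = 3; dotted quarter = 12.
Sum: 3 + 12 = 15.
Remaining: 16 − 15 = 1 thirty-second note, which is a thirty-second note.

thirty-second note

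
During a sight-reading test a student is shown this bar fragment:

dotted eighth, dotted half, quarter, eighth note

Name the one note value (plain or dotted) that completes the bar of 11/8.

sixteenth note

The bar of 11/8 = 22 sixteenth notes.
Express everything in sixteenth notes: dotted eighth = 3; dotted half = 12; quarter = 4; eighth note = 2.
Sum: 3 + 12 + 4 + 2 = 21.
Remaining: 22 − 21 = 1 sixteenth note, which is a sixteenth note.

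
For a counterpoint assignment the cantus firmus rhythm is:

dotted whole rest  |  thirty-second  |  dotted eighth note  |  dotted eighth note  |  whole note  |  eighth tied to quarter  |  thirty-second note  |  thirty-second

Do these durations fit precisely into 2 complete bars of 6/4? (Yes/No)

No

One bar of 6/4 = 48 thirty-second notes, so 2 bars = 96.
Express everything in thirty-second notes: dotted whole rest = 48; thirty-second = 1; dotted eighth note = 6; dotted eighth note = 6; whole note = 32; eighth tied to quarter (eighth + quarter) = 12; thirty-second note = 1; thirty-second = 1.
Sum: 48 + 1 + 6 + 6 + 32 + 12 + 1 + 1 = 107.
107 exceeds 96, so the answer is No.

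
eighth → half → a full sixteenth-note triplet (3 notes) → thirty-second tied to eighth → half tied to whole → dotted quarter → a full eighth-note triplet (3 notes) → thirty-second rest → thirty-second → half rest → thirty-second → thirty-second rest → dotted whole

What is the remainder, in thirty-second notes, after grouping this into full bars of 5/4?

5

One bar of 5/4 = 40 thirty-second notes.
Express everything in thirty-second notes: eighth = 4; half = 16; a full sixteenth-note triplet (3 notes) (three triplet sixteenths span one eighth) = 4; thirty-second tied to eighth (thirty-second + eighth) = 5; half tied to whole (half + whole) = 48; dotted quarter = 12; a full eighth-note triplet (3 notes) (three triplet eighths span one quarter) = 8; thirty-second rest = 1; thirty-second = 1; half rest = 16; thirty-second = 1; thirty-second rest = 1; dotted whole = 48.
Total: 4 + 16 + 4 + 5 + 48 + 12 + 8 + 1 + 1 + 16 + 1 + 1 + 48 = 165.
165 ÷ 40 = 4 complete bars with 5 thirty-second notes remaining.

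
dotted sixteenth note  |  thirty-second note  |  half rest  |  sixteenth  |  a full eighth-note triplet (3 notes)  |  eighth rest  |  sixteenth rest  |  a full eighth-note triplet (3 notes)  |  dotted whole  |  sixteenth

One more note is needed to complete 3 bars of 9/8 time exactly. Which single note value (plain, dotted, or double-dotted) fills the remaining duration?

3 bars of 9/8 = 108 thirty-second notes.
In thirty-second notes: dotted sixteenth note = 3; thirty-second note = 1; half rest = 16; sixteenth = 2; a full eighth-note triplet (3 notes) (three triplet eighths span one quarter) = 8; eighth rest = 4; sixteenth rest = 2; a full eighth-note triplet (3 notes) (three triplet eighths span one quarter) = 8; dotted whole = 48; sixteenth = 2.
Sum: 3 + 1 + 16 + 2 + 8 + 4 + 2 + 8 + 48 + 2 = 94.
Remaining: 108 − 94 = 14 thirty-second notes, which is a double-dotted quarter note.

double-dotted quarter note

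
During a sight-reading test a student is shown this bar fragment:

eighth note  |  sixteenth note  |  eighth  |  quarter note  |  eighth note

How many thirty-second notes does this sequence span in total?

In thirty-second notes: eighth note = 4; sixteenth note = 2; eighth = 4; quarter note = 8; eighth note = 4.
Altogether 4 + 2 + 4 + 8 + 4 = 22 thirty-second notes.

22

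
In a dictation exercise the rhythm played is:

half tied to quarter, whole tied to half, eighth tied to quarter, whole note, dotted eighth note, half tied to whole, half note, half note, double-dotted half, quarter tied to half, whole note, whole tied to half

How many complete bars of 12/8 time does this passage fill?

One bar of 12/8 = 24 sixteenth notes.
Express everything in sixteenth notes: half tied to quarter (half + quarter) = 12; whole tied to half (whole + half) = 24; eighth tied to quarter (eighth + quarter) = 6; whole note = 16; dotted eighth note = 3; half tied to whole (half + whole) = 24; half note = 8; half note = 8; double-dotted half = 14; quarter tied to half (quarter + half) = 12; whole note = 16; whole tied to half (whole + half) = 24.
Altogether 12 + 24 + 6 + 16 + 3 + 24 + 8 + 8 + 14 + 12 + 16 + 24 = 167.
167 ÷ 24 = 6 complete bars with 23 left over.

6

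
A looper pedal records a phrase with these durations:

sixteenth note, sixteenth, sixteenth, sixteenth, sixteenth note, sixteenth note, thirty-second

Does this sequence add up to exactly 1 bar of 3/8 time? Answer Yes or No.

One bar of 3/8 = 12 thirty-second notes.
In thirty-second notes: sixteenth note = 2; sixteenth = 2; sixteenth = 2; sixteenth = 2; sixteenth note = 2; sixteenth note = 2; thirty-second = 1.
Altogether 2 + 2 + 2 + 2 + 2 + 2 + 1 = 13.
13 exceeds 12, so the answer is No.

No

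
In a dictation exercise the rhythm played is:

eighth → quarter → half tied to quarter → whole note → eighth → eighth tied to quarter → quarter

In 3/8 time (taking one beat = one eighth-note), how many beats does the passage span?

23

One eighth-note beat = 2 sixteenth notes.
Each duration in sixteenth notes: eighth = 2; quarter = 4; half tied to quarter (half + quarter) = 12; whole note = 16; eighth = 2; eighth tied to quarter (eighth + quarter) = 6; quarter = 4.
Sum: 2 + 4 + 12 + 16 + 2 + 6 + 4 = 46.
46 ÷ 2 = 23 beats.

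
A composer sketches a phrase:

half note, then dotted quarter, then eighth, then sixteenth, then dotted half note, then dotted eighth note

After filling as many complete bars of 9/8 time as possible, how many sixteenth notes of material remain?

One bar of 9/8 = 18 sixteenth notes.
Working in sixteenth notes: half note = 8; dotted quarter = 6; eighth = 2; sixteenth = 1; dotted half note = 12; dotted eighth note = 3.
Total: 8 + 6 + 2 + 1 + 12 + 3 = 32.
32 ÷ 18 = 1 complete bar with 14 sixteenth notes remaining.

14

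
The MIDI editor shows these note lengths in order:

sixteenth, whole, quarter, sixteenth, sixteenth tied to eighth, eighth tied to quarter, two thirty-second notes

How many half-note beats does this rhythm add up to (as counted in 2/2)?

One half-note beat = 16 thirty-second notes.
Express everything in thirty-second notes: sixteenth = 2; whole = 32; quarter = 8; sixteenth = 2; sixteenth tied to eighth (sixteenth + eighth) = 6; eighth tied to quarter (eighth + quarter) = 12; thirty-second note = 1; thirty-second note = 1.
Sum: 2 + 32 + 8 + 2 + 6 + 12 + 1 + 1 = 64.
64 ÷ 16 = 4 beats.

4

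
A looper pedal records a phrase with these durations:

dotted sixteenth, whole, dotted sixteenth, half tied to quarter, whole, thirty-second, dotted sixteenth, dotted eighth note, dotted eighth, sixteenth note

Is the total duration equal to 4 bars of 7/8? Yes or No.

One bar of 7/8 = 28 thirty-second notes, so 4 bars = 112.
Each duration in thirty-second notes: dotted sixteenth = 3; whole = 32; dotted sixteenth = 3; half tied to quarter (half + quarter) = 24; whole = 32; thirty-second = 1; dotted sixteenth = 3; dotted eighth note = 6; dotted eighth = 6; sixteenth note = 2.
Total: 3 + 32 + 3 + 24 + 32 + 1 + 3 + 6 + 6 + 2 = 112.
112 equals 112, so the answer is Yes.

Yes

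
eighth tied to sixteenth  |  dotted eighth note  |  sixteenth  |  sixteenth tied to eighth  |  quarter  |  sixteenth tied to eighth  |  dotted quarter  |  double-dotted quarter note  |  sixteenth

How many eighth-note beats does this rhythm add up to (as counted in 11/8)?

One eighth-note beat = 2 sixteenth notes.
Express everything in sixteenth notes: eighth tied to sixteenth (eighth + sixteenth) = 3; dotted eighth note = 3; sixteenth = 1; sixteenth tied to eighth (sixteenth + eighth) = 3; quarter = 4; sixteenth tied to eighth (sixteenth + eighth) = 3; dotted quarter = 6; double-dotted quarter note = 7; sixteenth = 1.
Altogether 3 + 3 + 1 + 3 + 4 + 3 + 6 + 7 + 1 = 31.
31 ÷ 2 = 15.5 beats.

15.5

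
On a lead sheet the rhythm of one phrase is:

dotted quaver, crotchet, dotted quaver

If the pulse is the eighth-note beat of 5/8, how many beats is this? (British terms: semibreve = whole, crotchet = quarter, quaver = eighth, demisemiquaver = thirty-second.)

One eighth-note beat = 2 sixteenth notes.
Working in sixteenth notes: dotted quaver = 3; crotchet = 4; dotted quaver = 3.
Altogether 3 + 4 + 3 = 10.
10 ÷ 2 = 5 beats.

5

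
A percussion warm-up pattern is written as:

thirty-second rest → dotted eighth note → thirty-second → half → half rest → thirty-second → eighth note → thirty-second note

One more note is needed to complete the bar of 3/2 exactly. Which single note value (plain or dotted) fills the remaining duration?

The bar of 3/2 = 48 thirty-second notes.
Express everything in thirty-second notes: thirty-second rest = 1; dotted eighth note = 6; thirty-second = 1; half = 16; half rest = 16; thirty-second = 1; eighth note = 4; thirty-second note = 1.
Total: 1 + 6 + 1 + 16 + 16 + 1 + 4 + 1 = 46.
Remaining: 48 − 46 = 2 thirty-second notes, which is a sixteenth note.

sixteenth note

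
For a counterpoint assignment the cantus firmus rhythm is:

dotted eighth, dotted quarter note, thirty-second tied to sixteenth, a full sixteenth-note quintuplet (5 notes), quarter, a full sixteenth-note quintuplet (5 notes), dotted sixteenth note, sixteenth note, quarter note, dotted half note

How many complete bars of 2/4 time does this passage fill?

5

One bar of 2/4 = 16 thirty-second notes.
Express everything in thirty-second notes: dotted eighth = 6; dotted quarter note = 12; thirty-second tied to sixteenth (thirty-second + sixteenth) = 3; a full sixteenth-note quintuplet (5 notes) (five quintuplet sixteenths span one quarter) = 8; quarter = 8; a full sixteenth-note quintuplet (5 notes) (five quintuplet sixteenths span one quarter) = 8; dotted sixteenth note = 3; sixteenth note = 2; quarter note = 8; dotted half note = 24.
Adding: 6 + 12 + 3 + 8 + 8 + 8 + 3 + 2 + 8 + 24 = 82.
82 ÷ 16 = 5 complete bars with 2 left over.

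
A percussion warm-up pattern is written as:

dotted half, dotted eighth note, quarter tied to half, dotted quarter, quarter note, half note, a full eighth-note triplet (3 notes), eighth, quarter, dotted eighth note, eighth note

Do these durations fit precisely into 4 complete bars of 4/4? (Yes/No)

No

One bar of 4/4 = 16 sixteenth notes, so 4 bars = 64.
Working in sixteenth notes: dotted half = 12; dotted eighth note = 3; quarter tied to half (quarter + half) = 12; dotted quarter = 6; quarter note = 4; half note = 8; a full eighth-note triplet (3 notes) (three triplet eighths span one quarter) = 4; eighth = 2; quarter = 4; dotted eighth note = 3; eighth note = 2.
Total: 12 + 3 + 12 + 6 + 4 + 8 + 4 + 2 + 4 + 3 + 2 = 60.
60 falls short of 64, so the answer is No.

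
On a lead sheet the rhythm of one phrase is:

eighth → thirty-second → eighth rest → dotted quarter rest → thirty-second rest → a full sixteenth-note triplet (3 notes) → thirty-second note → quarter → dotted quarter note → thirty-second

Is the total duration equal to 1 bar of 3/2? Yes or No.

One bar of 3/2 = 48 thirty-second notes.
Working in thirty-second notes: eighth = 4; thirty-second = 1; eighth rest = 4; dotted quarter rest = 12; thirty-second rest = 1; a full sixteenth-note triplet (3 notes) (three triplet sixteenths span one eighth) = 4; thirty-second note = 1; quarter = 8; dotted quarter note = 12; thirty-second = 1.
Sum: 4 + 1 + 4 + 12 + 1 + 4 + 1 + 8 + 12 + 1 = 48.
48 equals 48, so the answer is Yes.

Yes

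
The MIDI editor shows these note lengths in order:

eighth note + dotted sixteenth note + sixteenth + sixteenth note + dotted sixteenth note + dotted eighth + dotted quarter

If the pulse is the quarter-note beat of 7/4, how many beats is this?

One quarter-note beat = 8 thirty-second notes.
In thirty-second notes: eighth note = 4; dotted sixteenth note = 3; sixteenth = 2; sixteenth note = 2; dotted sixteenth note = 3; dotted eighth = 6; dotted quarter = 12.
Altogether 4 + 3 + 2 + 2 + 3 + 6 + 12 = 32.
32 ÷ 8 = 4 beats.

4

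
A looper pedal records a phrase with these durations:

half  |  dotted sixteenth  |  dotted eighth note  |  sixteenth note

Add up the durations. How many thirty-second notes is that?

27

Working in thirty-second notes: half = 16; dotted sixteenth = 3; dotted eighth note = 6; sixteenth note = 2.
Total: 16 + 3 + 6 + 2 = 27 thirty-second notes.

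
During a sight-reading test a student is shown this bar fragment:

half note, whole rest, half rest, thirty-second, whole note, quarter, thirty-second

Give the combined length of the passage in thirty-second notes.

106

Working in thirty-second notes: half note = 16; whole rest = 32; half rest = 16; thirty-second = 1; whole note = 32; quarter = 8; thirty-second = 1.
Total: 16 + 32 + 16 + 1 + 32 + 8 + 1 = 106 thirty-second notes.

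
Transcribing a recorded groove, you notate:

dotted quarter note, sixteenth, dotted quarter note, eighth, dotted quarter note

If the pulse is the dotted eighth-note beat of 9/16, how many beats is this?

One dotted eighth-note beat = 3 sixteenth notes.
Working in sixteenth notes: dotted quarter note = 6; sixteenth = 1; dotted quarter note = 6; eighth = 2; dotted quarter note = 6.
Total: 6 + 1 + 6 + 2 + 6 = 21.
21 ÷ 3 = 7 beats.

7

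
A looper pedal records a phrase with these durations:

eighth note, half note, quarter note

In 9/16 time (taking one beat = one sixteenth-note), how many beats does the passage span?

One sixteenth-note beat = 2 thirty-second notes.
Working in thirty-second notes: eighth note = 4; half note = 16; quarter note = 8.
Sum: 4 + 16 + 8 = 28.
28 ÷ 2 = 14 beats.

14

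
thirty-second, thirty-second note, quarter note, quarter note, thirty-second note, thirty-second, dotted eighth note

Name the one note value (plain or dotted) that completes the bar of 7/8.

The bar of 7/8 = 28 thirty-second notes.
Working in thirty-second notes: thirty-second = 1; thirty-second note = 1; quarter note = 8; quarter note = 8; thirty-second note = 1; thirty-second = 1; dotted eighth note = 6.
Sum: 1 + 1 + 8 + 8 + 1 + 1 + 6 = 26.
Remaining: 28 − 26 = 2 thirty-second notes, which is a sixteenth note.

sixteenth note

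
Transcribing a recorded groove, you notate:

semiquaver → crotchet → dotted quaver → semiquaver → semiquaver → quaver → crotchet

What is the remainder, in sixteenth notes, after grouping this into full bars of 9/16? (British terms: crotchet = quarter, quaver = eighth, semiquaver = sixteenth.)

7

One bar of 9/16 = 9 sixteenth notes.
Convert each value to sixteenth notes: semiquaver = 1; crotchet = 4; dotted quaver = 3; semiquaver = 1; semiquaver = 1; quaver = 2; crotchet = 4.
Total: 1 + 4 + 3 + 1 + 1 + 2 + 4 = 16.
16 ÷ 9 = 1 complete bar with 7 sixteenth notes remaining.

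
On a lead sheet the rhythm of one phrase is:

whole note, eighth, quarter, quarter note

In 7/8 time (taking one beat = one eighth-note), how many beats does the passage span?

One eighth-note beat = 2 sixteenth notes.
Each duration in sixteenth notes: whole note = 16; eighth = 2; quarter = 4; quarter note = 4.
Altogether 16 + 2 + 4 + 4 = 26.
26 ÷ 2 = 13 beats.

13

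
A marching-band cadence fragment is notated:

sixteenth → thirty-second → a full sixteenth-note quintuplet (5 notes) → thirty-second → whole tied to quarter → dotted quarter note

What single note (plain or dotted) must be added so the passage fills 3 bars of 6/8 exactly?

quarter note

3 bars of 6/8 = 72 thirty-second notes.
In thirty-second notes: sixteenth = 2; thirty-second = 1; a full sixteenth-note quintuplet (5 notes) (five quintuplet sixteenths span one quarter) = 8; thirty-second = 1; whole tied to quarter (whole + quarter) = 40; dotted quarter note = 12.
Adding: 2 + 1 + 8 + 1 + 40 + 12 = 64.
Remaining: 72 − 64 = 8 thirty-second notes, which is a quarter note.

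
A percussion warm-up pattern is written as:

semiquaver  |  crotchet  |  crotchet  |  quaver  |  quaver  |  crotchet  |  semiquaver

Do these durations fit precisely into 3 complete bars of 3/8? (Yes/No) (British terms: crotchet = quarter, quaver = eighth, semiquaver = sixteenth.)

Yes

One bar of 3/8 = 6 sixteenth notes, so 3 bars = 18.
Each duration in sixteenth notes: semiquaver = 1; crotchet = 4; crotchet = 4; quaver = 2; quaver = 2; crotchet = 4; semiquaver = 1.
Total: 1 + 4 + 4 + 2 + 2 + 4 + 1 = 18.
18 equals 18, so the answer is Yes.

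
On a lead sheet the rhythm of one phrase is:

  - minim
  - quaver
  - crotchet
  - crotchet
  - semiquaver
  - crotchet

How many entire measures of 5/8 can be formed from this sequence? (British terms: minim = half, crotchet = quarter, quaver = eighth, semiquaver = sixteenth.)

One bar of 5/8 = 10 sixteenth notes.
Working in sixteenth notes: minim = 8; quaver = 2; crotchet = 4; crotchet = 4; semiquaver = 1; crotchet = 4.
Altogether 8 + 2 + 4 + 4 + 1 + 4 = 23.
23 ÷ 10 = 2 complete bars with 3 left over.

2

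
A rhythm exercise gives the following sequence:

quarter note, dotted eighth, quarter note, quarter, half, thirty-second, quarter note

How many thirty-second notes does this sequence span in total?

Working in thirty-second notes: quarter note = 8; dotted eighth = 6; quarter note = 8; quarter = 8; half = 16; thirty-second = 1; quarter note = 8.
Total: 8 + 6 + 8 + 8 + 16 + 1 + 8 = 55 thirty-second notes.

55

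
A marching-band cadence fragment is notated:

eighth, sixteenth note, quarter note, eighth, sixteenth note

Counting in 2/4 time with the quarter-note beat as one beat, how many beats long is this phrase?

One quarter-note beat = 4 sixteenth notes.
Convert each value to sixteenth notes: eighth = 2; sixteenth note = 1; quarter note = 4; eighth = 2; sixteenth note = 1.
Adding: 2 + 1 + 4 + 2 + 1 = 10.
10 ÷ 4 = 2.5 beats.

2.5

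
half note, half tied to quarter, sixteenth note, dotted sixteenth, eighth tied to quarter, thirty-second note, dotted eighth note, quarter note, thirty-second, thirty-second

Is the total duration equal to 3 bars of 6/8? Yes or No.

One bar of 6/8 = 24 thirty-second notes, so 3 bars = 72.
Convert each value to thirty-second notes: half note = 16; half tied to quarter (half + quarter) = 24; sixteenth note = 2; dotted sixteenth = 3; eighth tied to quarter (eighth + quarter) = 12; thirty-second note = 1; dotted eighth note = 6; quarter note = 8; thirty-second = 1; thirty-second = 1.
Altogether 16 + 24 + 2 + 3 + 12 + 1 + 6 + 8 + 1 + 1 = 74.
74 exceeds 72, so the answer is No.

No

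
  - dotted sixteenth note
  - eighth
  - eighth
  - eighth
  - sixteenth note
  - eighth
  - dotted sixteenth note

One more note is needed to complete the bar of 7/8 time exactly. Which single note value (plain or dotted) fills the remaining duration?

eighth note

The bar of 7/8 = 28 thirty-second notes.
Each duration in thirty-second notes: dotted sixteenth note = 3; eighth = 4; eighth = 4; eighth = 4; sixteenth note = 2; eighth = 4; dotted sixteenth note = 3.
Altogether 3 + 4 + 4 + 4 + 2 + 4 + 3 = 24.
Remaining: 28 − 24 = 4 thirty-second notes, which is a eighth note.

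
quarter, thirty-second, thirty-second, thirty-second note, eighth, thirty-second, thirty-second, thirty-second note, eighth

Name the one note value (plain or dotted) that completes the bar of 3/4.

sixteenth note

The bar of 3/4 = 24 thirty-second notes.
In thirty-second notes: quarter = 8; thirty-second = 1; thirty-second = 1; thirty-second note = 1; eighth = 4; thirty-second = 1; thirty-second = 1; thirty-second note = 1; eighth = 4.
Adding: 8 + 1 + 1 + 1 + 4 + 1 + 1 + 1 + 4 = 22.
Remaining: 24 − 22 = 2 thirty-second notes, which is a sixteenth note.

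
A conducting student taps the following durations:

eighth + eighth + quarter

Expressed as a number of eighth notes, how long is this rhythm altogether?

Each duration in eighth notes: eighth = 1; eighth = 1; quarter = 2.
Adding: 1 + 1 + 2 = 4 eighth notes.

4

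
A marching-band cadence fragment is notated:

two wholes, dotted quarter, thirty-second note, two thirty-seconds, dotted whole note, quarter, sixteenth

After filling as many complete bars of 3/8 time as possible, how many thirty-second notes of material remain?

5

One bar of 3/8 = 12 thirty-second notes.
Convert each value to thirty-second notes: whole = 32; whole = 32; dotted quarter = 12; thirty-second note = 1; thirty-second = 1; thirty-second = 1; dotted whole note = 48; quarter = 8; sixteenth = 2.
Sum: 32 + 32 + 12 + 1 + 1 + 1 + 48 + 8 + 2 = 137.
137 ÷ 12 = 11 complete bars with 5 thirty-second notes remaining.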